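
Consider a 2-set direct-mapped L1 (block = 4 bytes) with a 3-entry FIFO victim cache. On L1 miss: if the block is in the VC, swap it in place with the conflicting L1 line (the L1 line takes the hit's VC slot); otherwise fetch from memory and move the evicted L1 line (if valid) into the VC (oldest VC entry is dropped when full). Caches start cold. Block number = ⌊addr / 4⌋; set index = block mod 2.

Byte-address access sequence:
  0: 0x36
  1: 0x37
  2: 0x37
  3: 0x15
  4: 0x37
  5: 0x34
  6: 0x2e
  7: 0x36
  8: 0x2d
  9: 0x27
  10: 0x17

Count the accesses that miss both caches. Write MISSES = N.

#0 0x36→b13/s1 MISS; vc=[]
#1 0x37→b13/s1 L1-HIT; vc=[]
#2 0x37→b13/s1 L1-HIT; vc=[]
#3 0x15→b5/s1 MISS; vc=[13]
#4 0x37→b13/s1 VC-HIT; vc=[5]
#5 0x34→b13/s1 L1-HIT; vc=[5]
#6 0x2e→b11/s1 MISS; vc=[5,13]
#7 0x36→b13/s1 VC-HIT; vc=[5,11]
#8 0x2d→b11/s1 VC-HIT; vc=[5,13]
#9 0x27→b9/s1 MISS; vc=[5,13,11]
#10 0x17→b5/s1 VC-HIT; vc=[9,13,11]

MISSES = 4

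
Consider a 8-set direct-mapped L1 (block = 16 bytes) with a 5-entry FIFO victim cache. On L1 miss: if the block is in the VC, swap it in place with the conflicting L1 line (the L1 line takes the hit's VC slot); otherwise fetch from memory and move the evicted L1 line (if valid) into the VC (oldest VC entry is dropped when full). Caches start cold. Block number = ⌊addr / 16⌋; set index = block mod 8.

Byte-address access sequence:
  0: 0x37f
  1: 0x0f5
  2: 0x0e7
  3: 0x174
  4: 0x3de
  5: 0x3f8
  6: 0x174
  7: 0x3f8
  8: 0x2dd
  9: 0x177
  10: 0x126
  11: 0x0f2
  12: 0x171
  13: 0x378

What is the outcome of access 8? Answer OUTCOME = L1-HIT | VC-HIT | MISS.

  [0] addr=0x37f blk=55 s=7: MISS | VC []
  [1] addr=0xf5 blk=15 s=7: MISS | VC [55]
  [2] addr=0xe7 blk=14 s=6: MISS | VC [55]
  [3] addr=0x174 blk=23 s=7: MISS | VC [55, 15]
  [4] addr=0x3de blk=61 s=5: MISS | VC [55, 15]
  [5] addr=0x3f8 blk=63 s=7: MISS | VC [55, 15, 23]
  [6] addr=0x174 blk=23 s=7: VC-HIT | VC [55, 15, 63]
  [7] addr=0x3f8 blk=63 s=7: VC-HIT | VC [55, 15, 23]
  [8] addr=0x2dd blk=45 s=5: MISS | VC [55, 15, 23, 61]
  [9] addr=0x177 blk=23 s=7: VC-HIT | VC [55, 15, 63, 61]
  [10] addr=0x126 blk=18 s=2: MISS | VC [55, 15, 63, 61]
  [11] addr=0xf2 blk=15 s=7: VC-HIT | VC [55, 23, 63, 61]
  [12] addr=0x171 blk=23 s=7: VC-HIT | VC [55, 15, 63, 61]
  [13] addr=0x378 blk=55 s=7: VC-HIT | VC [23, 15, 63, 61]

OUTCOME = MISS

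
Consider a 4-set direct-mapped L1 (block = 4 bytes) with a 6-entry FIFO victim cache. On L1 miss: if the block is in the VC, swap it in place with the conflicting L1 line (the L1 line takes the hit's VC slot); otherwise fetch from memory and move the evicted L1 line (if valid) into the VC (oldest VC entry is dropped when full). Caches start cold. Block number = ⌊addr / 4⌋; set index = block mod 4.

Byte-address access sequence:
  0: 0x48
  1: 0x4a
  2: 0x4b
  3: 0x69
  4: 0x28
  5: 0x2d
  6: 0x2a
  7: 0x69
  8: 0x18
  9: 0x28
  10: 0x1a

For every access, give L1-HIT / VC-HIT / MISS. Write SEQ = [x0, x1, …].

SEQ = [MISS, L1-HIT, L1-HIT, MISS, MISS, MISS, L1-HIT, VC-HIT, MISS, VC-HIT, VC-HIT]

0: 0x48 (blk 18, set 2) → MISS  vc=[]
1: 0x4a (blk 18, set 2) → L1-HIT  vc=[]
2: 0x4b (blk 18, set 2) → L1-HIT  vc=[]
3: 0x69 (blk 26, set 2) → MISS  vc=[18]
4: 0x28 (blk 10, set 2) → MISS  vc=[18, 26]
5: 0x2d (blk 11, set 3) → MISS  vc=[18, 26]
6: 0x2a (blk 10, set 2) → L1-HIT  vc=[18, 26]
7: 0x69 (blk 26, set 2) → VC-HIT  vc=[18, 10]
8: 0x18 (blk 6, set 2) → MISS  vc=[18, 10, 26]
9: 0x28 (blk 10, set 2) → VC-HIT  vc=[18, 6, 26]
10: 0x1a (blk 6, set 2) → VC-HIT  vc=[18, 10, 26]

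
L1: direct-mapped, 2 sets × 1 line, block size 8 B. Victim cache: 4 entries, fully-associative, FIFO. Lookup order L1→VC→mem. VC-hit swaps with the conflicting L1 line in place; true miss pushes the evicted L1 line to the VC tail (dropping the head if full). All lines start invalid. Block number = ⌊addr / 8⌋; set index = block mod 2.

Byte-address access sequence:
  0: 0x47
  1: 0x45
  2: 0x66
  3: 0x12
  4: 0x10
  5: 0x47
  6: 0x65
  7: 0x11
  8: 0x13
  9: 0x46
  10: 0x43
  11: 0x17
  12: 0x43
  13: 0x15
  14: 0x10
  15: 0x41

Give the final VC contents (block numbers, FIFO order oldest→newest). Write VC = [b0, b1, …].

VC = [12, 2]

#0 0x47→b8/s0 MISS; vc=[]
#1 0x45→b8/s0 L1-HIT; vc=[]
#2 0x66→b12/s0 MISS; vc=[8]
#3 0x12→b2/s0 MISS; vc=[8,12]
#4 0x10→b2/s0 L1-HIT; vc=[8,12]
#5 0x47→b8/s0 VC-HIT; vc=[2,12]
#6 0x65→b12/s0 VC-HIT; vc=[2,8]
#7 0x11→b2/s0 VC-HIT; vc=[12,8]
#8 0x13→b2/s0 L1-HIT; vc=[12,8]
#9 0x46→b8/s0 VC-HIT; vc=[12,2]
#10 0x43→b8/s0 L1-HIT; vc=[12,2]
#11 0x17→b2/s0 VC-HIT; vc=[12,8]
#12 0x43→b8/s0 VC-HIT; vc=[12,2]
#13 0x15→b2/s0 VC-HIT; vc=[12,8]
#14 0x10→b2/s0 L1-HIT; vc=[12,8]
#15 0x41→b8/s0 VC-HIT; vc=[12,2]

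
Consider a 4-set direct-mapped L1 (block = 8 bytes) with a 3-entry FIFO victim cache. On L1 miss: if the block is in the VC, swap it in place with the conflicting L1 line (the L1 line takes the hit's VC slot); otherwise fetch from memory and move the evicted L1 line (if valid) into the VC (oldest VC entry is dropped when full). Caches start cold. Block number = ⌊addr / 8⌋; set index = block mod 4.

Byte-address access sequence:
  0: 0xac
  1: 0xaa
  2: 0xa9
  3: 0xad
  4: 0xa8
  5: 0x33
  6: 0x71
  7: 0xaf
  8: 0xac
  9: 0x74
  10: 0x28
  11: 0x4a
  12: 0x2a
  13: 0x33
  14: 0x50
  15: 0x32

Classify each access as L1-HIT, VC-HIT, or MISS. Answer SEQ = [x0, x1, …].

#0 0xac→b21/s1 MISS; vc=[]
#1 0xaa→b21/s1 L1-HIT; vc=[]
#2 0xa9→b21/s1 L1-HIT; vc=[]
#3 0xad→b21/s1 L1-HIT; vc=[]
#4 0xa8→b21/s1 L1-HIT; vc=[]
#5 0x33→b6/s2 MISS; vc=[]
#6 0x71→b14/s2 MISS; vc=[6]
#7 0xaf→b21/s1 L1-HIT; vc=[6]
#8 0xac→b21/s1 L1-HIT; vc=[6]
#9 0x74→b14/s2 L1-HIT; vc=[6]
#10 0x28→b5/s1 MISS; vc=[6,21]
#11 0x4a→b9/s1 MISS; vc=[6,21,5]
#12 0x2a→b5/s1 VC-HIT; vc=[6,21,9]
#13 0x33→b6/s2 VC-HIT; vc=[14,21,9]
#14 0x50→b10/s2 MISS; vc=[21,9,6]
#15 0x32→b6/s2 VC-HIT; vc=[21,9,10]

SEQ = [MISS, L1-HIT, L1-HIT, L1-HIT, L1-HIT, MISS, MISS, L1-HIT, L1-HIT, L1-HIT, MISS, MISS, VC-HIT, VC-HIT, MISS, VC-HIT]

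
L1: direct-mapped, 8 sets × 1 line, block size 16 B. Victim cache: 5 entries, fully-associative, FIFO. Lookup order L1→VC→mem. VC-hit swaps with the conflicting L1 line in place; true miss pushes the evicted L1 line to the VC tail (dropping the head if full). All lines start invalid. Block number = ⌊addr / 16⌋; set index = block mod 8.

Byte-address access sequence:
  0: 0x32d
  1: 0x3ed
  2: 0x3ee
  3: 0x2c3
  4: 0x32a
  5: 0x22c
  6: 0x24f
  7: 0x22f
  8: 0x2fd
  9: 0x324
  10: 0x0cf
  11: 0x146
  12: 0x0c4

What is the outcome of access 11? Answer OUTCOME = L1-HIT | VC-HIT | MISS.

OUTCOME = MISS

#0 0x32d→b50/s2 MISS; vc=[]
#1 0x3ed→b62/s6 MISS; vc=[]
#2 0x3ee→b62/s6 L1-HIT; vc=[]
#3 0x2c3→b44/s4 MISS; vc=[]
#4 0x32a→b50/s2 L1-HIT; vc=[]
#5 0x22c→b34/s2 MISS; vc=[50]
#6 0x24f→b36/s4 MISS; vc=[50,44]
#7 0x22f→b34/s2 L1-HIT; vc=[50,44]
#8 0x2fd→b47/s7 MISS; vc=[50,44]
#9 0x324→b50/s2 VC-HIT; vc=[34,44]
#10 0xcf→b12/s4 MISS; vc=[34,44,36]
#11 0x146→b20/s4 MISS; vc=[34,44,36,12]
#12 0xc4→b12/s4 VC-HIT; vc=[34,44,36,20]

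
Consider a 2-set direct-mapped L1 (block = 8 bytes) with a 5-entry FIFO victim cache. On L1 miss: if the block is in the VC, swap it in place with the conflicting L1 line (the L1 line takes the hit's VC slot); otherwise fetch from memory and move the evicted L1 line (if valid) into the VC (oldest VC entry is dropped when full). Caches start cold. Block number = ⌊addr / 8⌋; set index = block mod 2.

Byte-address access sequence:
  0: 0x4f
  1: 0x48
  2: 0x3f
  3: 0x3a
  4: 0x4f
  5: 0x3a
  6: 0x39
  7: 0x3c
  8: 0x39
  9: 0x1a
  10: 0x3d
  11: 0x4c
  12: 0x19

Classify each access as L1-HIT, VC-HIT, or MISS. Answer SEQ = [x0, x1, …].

SEQ = [MISS, L1-HIT, MISS, L1-HIT, VC-HIT, VC-HIT, L1-HIT, L1-HIT, L1-HIT, MISS, VC-HIT, VC-HIT, VC-HIT]

0: 0x4f (blk 9, set 1) → MISS  vc=[]
1: 0x48 (blk 9, set 1) → L1-HIT  vc=[]
2: 0x3f (blk 7, set 1) → MISS  vc=[9]
3: 0x3a (blk 7, set 1) → L1-HIT  vc=[9]
4: 0x4f (blk 9, set 1) → VC-HIT  vc=[7]
5: 0x3a (blk 7, set 1) → VC-HIT  vc=[9]
6: 0x39 (blk 7, set 1) → L1-HIT  vc=[9]
7: 0x3c (blk 7, set 1) → L1-HIT  vc=[9]
8: 0x39 (blk 7, set 1) → L1-HIT  vc=[9]
9: 0x1a (blk 3, set 1) → MISS  vc=[9, 7]
10: 0x3d (blk 7, set 1) → VC-HIT  vc=[9, 3]
11: 0x4c (blk 9, set 1) → VC-HIT  vc=[7, 3]
12: 0x19 (blk 3, set 1) → VC-HIT  vc=[7, 9]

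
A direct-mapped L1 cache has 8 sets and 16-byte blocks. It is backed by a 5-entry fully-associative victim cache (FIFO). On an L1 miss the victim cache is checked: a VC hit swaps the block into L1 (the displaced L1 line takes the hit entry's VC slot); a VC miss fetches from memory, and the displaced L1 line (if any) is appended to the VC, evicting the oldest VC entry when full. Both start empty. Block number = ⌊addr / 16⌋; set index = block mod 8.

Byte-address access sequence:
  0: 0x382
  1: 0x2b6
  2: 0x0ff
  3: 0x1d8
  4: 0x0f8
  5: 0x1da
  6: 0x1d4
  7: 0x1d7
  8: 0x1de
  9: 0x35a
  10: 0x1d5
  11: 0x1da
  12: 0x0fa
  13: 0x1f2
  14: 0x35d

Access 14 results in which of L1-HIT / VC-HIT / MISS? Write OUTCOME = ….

  [0] addr=0x382 blk=56 s=0: MISS | VC []
  [1] addr=0x2b6 blk=43 s=3: MISS | VC []
  [2] addr=0xff blk=15 s=7: MISS | VC []
  [3] addr=0x1d8 blk=29 s=5: MISS | VC []
  [4] addr=0xf8 blk=15 s=7: L1-HIT | VC []
  [5] addr=0x1da blk=29 s=5: L1-HIT | VC []
  [6] addr=0x1d4 blk=29 s=5: L1-HIT | VC []
  [7] addr=0x1d7 blk=29 s=5: L1-HIT | VC []
  [8] addr=0x1de blk=29 s=5: L1-HIT | VC []
  [9] addr=0x35a blk=53 s=5: MISS | VC [29]
  [10] addr=0x1d5 blk=29 s=5: VC-HIT | VC [53]
  [11] addr=0x1da blk=29 s=5: L1-HIT | VC [53]
  [12] addr=0xfa blk=15 s=7: L1-HIT | VC [53]
  [13] addr=0x1f2 blk=31 s=7: MISS | VC [53, 15]
  [14] addr=0x35d blk=53 s=5: VC-HIT | VC [29, 15]

OUTCOME = VC-HIT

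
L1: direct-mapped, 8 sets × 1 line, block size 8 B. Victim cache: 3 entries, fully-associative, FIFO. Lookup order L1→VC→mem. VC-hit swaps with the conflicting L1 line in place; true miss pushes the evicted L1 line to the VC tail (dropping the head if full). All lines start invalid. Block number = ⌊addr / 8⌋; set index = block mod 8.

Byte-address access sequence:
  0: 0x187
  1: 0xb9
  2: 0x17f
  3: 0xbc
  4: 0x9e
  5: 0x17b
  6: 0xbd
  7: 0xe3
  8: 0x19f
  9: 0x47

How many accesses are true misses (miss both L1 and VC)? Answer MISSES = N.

MISSES = 7

#0 0x187→b48/s0 MISS; vc=[]
#1 0xb9→b23/s7 MISS; vc=[]
#2 0x17f→b47/s7 MISS; vc=[23]
#3 0xbc→b23/s7 VC-HIT; vc=[47]
#4 0x9e→b19/s3 MISS; vc=[47]
#5 0x17b→b47/s7 VC-HIT; vc=[23]
#6 0xbd→b23/s7 VC-HIT; vc=[47]
#7 0xe3→b28/s4 MISS; vc=[47]
#8 0x19f→b51/s3 MISS; vc=[47,19]
#9 0x47→b8/s0 MISS; vc=[47,19,48]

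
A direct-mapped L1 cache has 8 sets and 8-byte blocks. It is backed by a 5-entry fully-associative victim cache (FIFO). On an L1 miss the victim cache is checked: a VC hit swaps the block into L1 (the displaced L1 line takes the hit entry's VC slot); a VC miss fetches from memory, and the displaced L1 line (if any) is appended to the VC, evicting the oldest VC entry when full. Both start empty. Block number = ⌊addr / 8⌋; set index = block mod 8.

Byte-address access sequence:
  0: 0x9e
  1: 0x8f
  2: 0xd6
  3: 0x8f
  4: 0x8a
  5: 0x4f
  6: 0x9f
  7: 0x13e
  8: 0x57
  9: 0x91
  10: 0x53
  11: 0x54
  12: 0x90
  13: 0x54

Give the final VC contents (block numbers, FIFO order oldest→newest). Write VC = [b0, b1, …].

VC = [17, 26, 18]

0: 0x9e (blk 19, set 3) → MISS  vc=[]
1: 0x8f (blk 17, set 1) → MISS  vc=[]
2: 0xd6 (blk 26, set 2) → MISS  vc=[]
3: 0x8f (blk 17, set 1) → L1-HIT  vc=[]
4: 0x8a (blk 17, set 1) → L1-HIT  vc=[]
5: 0x4f (blk 9, set 1) → MISS  vc=[17]
6: 0x9f (blk 19, set 3) → L1-HIT  vc=[17]
7: 0x13e (blk 39, set 7) → MISS  vc=[17]
8: 0x57 (blk 10, set 2) → MISS  vc=[17, 26]
9: 0x91 (blk 18, set 2) → MISS  vc=[17, 26, 10]
10: 0x53 (blk 10, set 2) → VC-HIT  vc=[17, 26, 18]
11: 0x54 (blk 10, set 2) → L1-HIT  vc=[17, 26, 18]
12: 0x90 (blk 18, set 2) → VC-HIT  vc=[17, 26, 10]
13: 0x54 (blk 10, set 2) → VC-HIT  vc=[17, 26, 18]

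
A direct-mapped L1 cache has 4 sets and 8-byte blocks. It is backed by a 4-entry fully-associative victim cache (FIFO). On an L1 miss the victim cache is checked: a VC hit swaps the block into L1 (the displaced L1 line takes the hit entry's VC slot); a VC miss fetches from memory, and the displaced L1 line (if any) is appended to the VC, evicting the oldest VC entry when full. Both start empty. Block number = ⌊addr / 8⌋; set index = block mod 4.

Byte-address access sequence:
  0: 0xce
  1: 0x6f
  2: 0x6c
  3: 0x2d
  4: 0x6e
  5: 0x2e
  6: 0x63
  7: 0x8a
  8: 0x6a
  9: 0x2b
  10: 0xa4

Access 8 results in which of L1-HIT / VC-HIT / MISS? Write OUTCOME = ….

OUTCOME = VC-HIT

0: 0xce (blk 25, set 1) → MISS  vc=[]
1: 0x6f (blk 13, set 1) → MISS  vc=[25]
2: 0x6c (blk 13, set 1) → L1-HIT  vc=[25]
3: 0x2d (blk 5, set 1) → MISS  vc=[25, 13]
4: 0x6e (blk 13, set 1) → VC-HIT  vc=[25, 5]
5: 0x2e (blk 5, set 1) → VC-HIT  vc=[25, 13]
6: 0x63 (blk 12, set 0) → MISS  vc=[25, 13]
7: 0x8a (blk 17, set 1) → MISS  vc=[25, 13, 5]
8: 0x6a (blk 13, set 1) → VC-HIT  vc=[25, 17, 5]
9: 0x2b (blk 5, set 1) → VC-HIT  vc=[25, 17, 13]
10: 0xa4 (blk 20, set 0) → MISS  vc=[25, 17, 13, 12]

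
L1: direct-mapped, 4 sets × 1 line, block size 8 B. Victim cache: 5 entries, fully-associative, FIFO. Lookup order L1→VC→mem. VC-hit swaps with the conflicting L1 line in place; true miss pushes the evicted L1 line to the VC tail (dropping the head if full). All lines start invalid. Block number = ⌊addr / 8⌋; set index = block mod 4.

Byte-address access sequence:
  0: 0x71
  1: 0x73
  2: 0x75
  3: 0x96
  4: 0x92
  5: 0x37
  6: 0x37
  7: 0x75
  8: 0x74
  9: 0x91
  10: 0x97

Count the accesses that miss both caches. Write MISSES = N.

MISSES = 3

  [0] addr=0x71 blk=14 s=2: MISS | VC []
  [1] addr=0x73 blk=14 s=2: L1-HIT | VC []
  [2] addr=0x75 blk=14 s=2: L1-HIT | VC []
  [3] addr=0x96 blk=18 s=2: MISS | VC [14]
  [4] addr=0x92 blk=18 s=2: L1-HIT | VC [14]
  [5] addr=0x37 blk=6 s=2: MISS | VC [14, 18]
  [6] addr=0x37 blk=6 s=2: L1-HIT | VC [14, 18]
  [7] addr=0x75 blk=14 s=2: VC-HIT | VC [6, 18]
  [8] addr=0x74 blk=14 s=2: L1-HIT | VC [6, 18]
  [9] addr=0x91 blk=18 s=2: VC-HIT | VC [6, 14]
  [10] addr=0x97 blk=18 s=2: L1-HIT | VC [6, 14]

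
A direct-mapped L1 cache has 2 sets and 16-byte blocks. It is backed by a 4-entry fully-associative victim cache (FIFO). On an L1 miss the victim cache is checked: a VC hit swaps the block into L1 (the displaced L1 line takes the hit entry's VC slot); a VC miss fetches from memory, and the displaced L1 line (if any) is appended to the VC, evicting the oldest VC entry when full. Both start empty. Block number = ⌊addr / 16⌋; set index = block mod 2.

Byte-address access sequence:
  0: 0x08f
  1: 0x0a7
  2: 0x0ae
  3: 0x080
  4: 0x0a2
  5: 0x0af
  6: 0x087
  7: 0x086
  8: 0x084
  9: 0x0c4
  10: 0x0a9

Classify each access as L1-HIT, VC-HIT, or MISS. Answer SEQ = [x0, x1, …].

  [0] addr=0x8f blk=8 s=0: MISS | VC []
  [1] addr=0xa7 blk=10 s=0: MISS | VC [8]
  [2] addr=0xae blk=10 s=0: L1-HIT | VC [8]
  [3] addr=0x80 blk=8 s=0: VC-HIT | VC [10]
  [4] addr=0xa2 blk=10 s=0: VC-HIT | VC [8]
  [5] addr=0xaf blk=10 s=0: L1-HIT | VC [8]
  [6] addr=0x87 blk=8 s=0: VC-HIT | VC [10]
  [7] addr=0x86 blk=8 s=0: L1-HIT | VC [10]
  [8] addr=0x84 blk=8 s=0: L1-HIT | VC [10]
  [9] addr=0xc4 blk=12 s=0: MISS | VC [10, 8]
  [10] addr=0xa9 blk=10 s=0: VC-HIT | VC [12, 8]

SEQ = [MISS, MISS, L1-HIT, VC-HIT, VC-HIT, L1-HIT, VC-HIT, L1-HIT, L1-HIT, MISS, VC-HIT]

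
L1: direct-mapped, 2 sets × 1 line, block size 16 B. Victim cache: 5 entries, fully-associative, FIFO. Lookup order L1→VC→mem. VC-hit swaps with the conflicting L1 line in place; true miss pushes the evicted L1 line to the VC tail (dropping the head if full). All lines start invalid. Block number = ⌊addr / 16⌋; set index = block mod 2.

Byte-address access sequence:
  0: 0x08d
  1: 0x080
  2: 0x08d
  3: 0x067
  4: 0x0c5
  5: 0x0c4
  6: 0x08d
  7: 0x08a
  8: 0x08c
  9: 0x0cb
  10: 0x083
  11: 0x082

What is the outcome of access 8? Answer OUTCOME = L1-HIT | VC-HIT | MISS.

0: 0x8d (blk 8, set 0) → MISS  vc=[]
1: 0x80 (blk 8, set 0) → L1-HIT  vc=[]
2: 0x8d (blk 8, set 0) → L1-HIT  vc=[]
3: 0x67 (blk 6, set 0) → MISS  vc=[8]
4: 0xc5 (blk 12, set 0) → MISS  vc=[8, 6]
5: 0xc4 (blk 12, set 0) → L1-HIT  vc=[8, 6]
6: 0x8d (blk 8, set 0) → VC-HIT  vc=[12, 6]
7: 0x8a (blk 8, set 0) → L1-HIT  vc=[12, 6]
8: 0x8c (blk 8, set 0) → L1-HIT  vc=[12, 6]
9: 0xcb (blk 12, set 0) → VC-HIT  vc=[8, 6]
10: 0x83 (blk 8, set 0) → VC-HIT  vc=[12, 6]
11: 0x82 (blk 8, set 0) → L1-HIT  vc=[12, 6]

OUTCOME = L1-HIT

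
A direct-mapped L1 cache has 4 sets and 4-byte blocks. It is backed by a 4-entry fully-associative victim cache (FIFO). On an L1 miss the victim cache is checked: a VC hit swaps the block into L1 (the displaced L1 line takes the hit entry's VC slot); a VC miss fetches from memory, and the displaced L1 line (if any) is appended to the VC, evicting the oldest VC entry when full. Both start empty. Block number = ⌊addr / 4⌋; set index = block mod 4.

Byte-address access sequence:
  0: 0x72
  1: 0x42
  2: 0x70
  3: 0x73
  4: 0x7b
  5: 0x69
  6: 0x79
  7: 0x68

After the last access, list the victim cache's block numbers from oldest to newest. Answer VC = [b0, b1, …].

VC = [16, 30]

  [0] addr=0x72 blk=28 s=0: MISS | VC []
  [1] addr=0x42 blk=16 s=0: MISS | VC [28]
  [2] addr=0x70 blk=28 s=0: VC-HIT | VC [16]
  [3] addr=0x73 blk=28 s=0: L1-HIT | VC [16]
  [4] addr=0x7b blk=30 s=2: MISS | VC [16]
  [5] addr=0x69 blk=26 s=2: MISS | VC [16, 30]
  [6] addr=0x79 blk=30 s=2: VC-HIT | VC [16, 26]
  [7] addr=0x68 blk=26 s=2: VC-HIT | VC [16, 30]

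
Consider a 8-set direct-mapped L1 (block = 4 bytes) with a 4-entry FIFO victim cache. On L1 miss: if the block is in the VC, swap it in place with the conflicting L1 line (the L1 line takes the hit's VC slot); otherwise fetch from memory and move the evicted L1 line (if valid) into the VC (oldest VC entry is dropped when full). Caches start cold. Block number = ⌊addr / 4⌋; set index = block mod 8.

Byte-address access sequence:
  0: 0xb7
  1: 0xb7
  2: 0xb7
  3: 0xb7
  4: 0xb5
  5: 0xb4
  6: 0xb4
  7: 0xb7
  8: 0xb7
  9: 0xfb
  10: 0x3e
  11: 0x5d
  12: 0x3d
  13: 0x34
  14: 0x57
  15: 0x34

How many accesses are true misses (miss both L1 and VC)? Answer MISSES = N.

MISSES = 6

#0 0xb7→b45/s5 MISS; vc=[]
#1 0xb7→b45/s5 L1-HIT; vc=[]
#2 0xb7→b45/s5 L1-HIT; vc=[]
#3 0xb7→b45/s5 L1-HIT; vc=[]
#4 0xb5→b45/s5 L1-HIT; vc=[]
#5 0xb4→b45/s5 L1-HIT; vc=[]
#6 0xb4→b45/s5 L1-HIT; vc=[]
#7 0xb7→b45/s5 L1-HIT; vc=[]
#8 0xb7→b45/s5 L1-HIT; vc=[]
#9 0xfb→b62/s6 MISS; vc=[]
#10 0x3e→b15/s7 MISS; vc=[]
#11 0x5d→b23/s7 MISS; vc=[15]
#12 0x3d→b15/s7 VC-HIT; vc=[23]
#13 0x34→b13/s5 MISS; vc=[23,45]
#14 0x57→b21/s5 MISS; vc=[23,45,13]
#15 0x34→b13/s5 VC-HIT; vc=[23,45,21]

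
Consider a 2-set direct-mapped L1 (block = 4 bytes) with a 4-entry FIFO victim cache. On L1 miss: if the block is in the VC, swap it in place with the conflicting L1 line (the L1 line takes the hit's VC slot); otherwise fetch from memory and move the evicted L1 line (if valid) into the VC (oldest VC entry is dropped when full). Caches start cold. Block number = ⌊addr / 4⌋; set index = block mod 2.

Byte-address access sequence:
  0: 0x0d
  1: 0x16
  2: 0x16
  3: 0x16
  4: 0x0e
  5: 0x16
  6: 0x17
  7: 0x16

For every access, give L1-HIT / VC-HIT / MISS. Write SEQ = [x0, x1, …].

#0 0xd→b3/s1 MISS; vc=[]
#1 0x16→b5/s1 MISS; vc=[3]
#2 0x16→b5/s1 L1-HIT; vc=[3]
#3 0x16→b5/s1 L1-HIT; vc=[3]
#4 0xe→b3/s1 VC-HIT; vc=[5]
#5 0x16→b5/s1 VC-HIT; vc=[3]
#6 0x17→b5/s1 L1-HIT; vc=[3]
#7 0x16→b5/s1 L1-HIT; vc=[3]

SEQ = [MISS, MISS, L1-HIT, L1-HIT, VC-HIT, VC-HIT, L1-HIT, L1-HIT]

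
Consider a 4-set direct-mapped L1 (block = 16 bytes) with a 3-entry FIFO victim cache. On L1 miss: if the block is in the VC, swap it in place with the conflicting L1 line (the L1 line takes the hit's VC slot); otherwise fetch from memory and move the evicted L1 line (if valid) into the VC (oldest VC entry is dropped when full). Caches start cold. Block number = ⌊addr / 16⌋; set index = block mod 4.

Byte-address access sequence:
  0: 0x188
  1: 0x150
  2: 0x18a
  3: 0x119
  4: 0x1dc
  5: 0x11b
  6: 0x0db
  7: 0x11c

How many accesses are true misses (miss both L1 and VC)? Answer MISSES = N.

0: 0x188 (blk 24, set 0) → MISS  vc=[]
1: 0x150 (blk 21, set 1) → MISS  vc=[]
2: 0x18a (blk 24, set 0) → L1-HIT  vc=[]
3: 0x119 (blk 17, set 1) → MISS  vc=[21]
4: 0x1dc (blk 29, set 1) → MISS  vc=[21, 17]
5: 0x11b (blk 17, set 1) → VC-HIT  vc=[21, 29]
6: 0xdb (blk 13, set 1) → MISS  vc=[21, 29, 17]
7: 0x11c (blk 17, set 1) → VC-HIT  vc=[21, 29, 13]

MISSES = 5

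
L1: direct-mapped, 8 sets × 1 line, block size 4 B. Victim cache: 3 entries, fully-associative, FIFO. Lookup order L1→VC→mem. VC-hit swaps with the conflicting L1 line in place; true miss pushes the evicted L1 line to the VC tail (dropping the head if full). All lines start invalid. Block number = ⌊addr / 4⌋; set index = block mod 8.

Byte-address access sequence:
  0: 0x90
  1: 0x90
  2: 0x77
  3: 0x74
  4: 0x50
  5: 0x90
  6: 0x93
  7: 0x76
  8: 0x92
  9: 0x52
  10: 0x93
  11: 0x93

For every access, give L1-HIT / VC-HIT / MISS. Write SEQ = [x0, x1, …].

SEQ = [MISS, L1-HIT, MISS, L1-HIT, MISS, VC-HIT, L1-HIT, L1-HIT, L1-HIT, VC-HIT, VC-HIT, L1-HIT]

#0 0x90→b36/s4 MISS; vc=[]
#1 0x90→b36/s4 L1-HIT; vc=[]
#2 0x77→b29/s5 MISS; vc=[]
#3 0x74→b29/s5 L1-HIT; vc=[]
#4 0x50→b20/s4 MISS; vc=[36]
#5 0x90→b36/s4 VC-HIT; vc=[20]
#6 0x93→b36/s4 L1-HIT; vc=[20]
#7 0x76→b29/s5 L1-HIT; vc=[20]
#8 0x92→b36/s4 L1-HIT; vc=[20]
#9 0x52→b20/s4 VC-HIT; vc=[36]
#10 0x93→b36/s4 VC-HIT; vc=[20]
#11 0x93→b36/s4 L1-HIT; vc=[20]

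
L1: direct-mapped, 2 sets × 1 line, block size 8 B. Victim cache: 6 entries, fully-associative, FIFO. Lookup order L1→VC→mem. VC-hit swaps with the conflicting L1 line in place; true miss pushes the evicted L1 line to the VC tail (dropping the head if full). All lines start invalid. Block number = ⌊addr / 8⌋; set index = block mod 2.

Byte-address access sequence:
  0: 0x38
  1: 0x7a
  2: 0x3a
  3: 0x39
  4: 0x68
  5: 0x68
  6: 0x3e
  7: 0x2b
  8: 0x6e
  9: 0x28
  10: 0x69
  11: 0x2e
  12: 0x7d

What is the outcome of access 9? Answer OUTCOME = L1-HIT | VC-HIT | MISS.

  [0] addr=0x38 blk=7 s=1: MISS | VC []
  [1] addr=0x7a blk=15 s=1: MISS | VC [7]
  [2] addr=0x3a blk=7 s=1: VC-HIT | VC [15]
  [3] addr=0x39 blk=7 s=1: L1-HIT | VC [15]
  [4] addr=0x68 blk=13 s=1: MISS | VC [15, 7]
  [5] addr=0x68 blk=13 s=1: L1-HIT | VC [15, 7]
  [6] addr=0x3e blk=7 s=1: VC-HIT | VC [15, 13]
  [7] addr=0x2b blk=5 s=1: MISS | VC [15, 13, 7]
  [8] addr=0x6e blk=13 s=1: VC-HIT | VC [15, 5, 7]
  [9] addr=0x28 blk=5 s=1: VC-HIT | VC [15, 13, 7]
  [10] addr=0x69 blk=13 s=1: VC-HIT | VC [15, 5, 7]
  [11] addr=0x2e blk=5 s=1: VC-HIT | VC [15, 13, 7]
  [12] addr=0x7d blk=15 s=1: VC-HIT | VC [5, 13, 7]

OUTCOME = VC-HIT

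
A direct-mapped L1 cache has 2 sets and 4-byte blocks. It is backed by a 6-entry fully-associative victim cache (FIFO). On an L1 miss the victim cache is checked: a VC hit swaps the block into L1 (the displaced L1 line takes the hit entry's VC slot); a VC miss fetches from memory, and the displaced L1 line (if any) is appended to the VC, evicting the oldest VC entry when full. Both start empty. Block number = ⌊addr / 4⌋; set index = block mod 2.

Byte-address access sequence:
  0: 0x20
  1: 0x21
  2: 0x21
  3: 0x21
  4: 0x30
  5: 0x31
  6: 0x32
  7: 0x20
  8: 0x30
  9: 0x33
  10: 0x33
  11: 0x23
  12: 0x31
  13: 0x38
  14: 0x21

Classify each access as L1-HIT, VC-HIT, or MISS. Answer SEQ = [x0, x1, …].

  [0] addr=0x20 blk=8 s=0: MISS | VC []
  [1] addr=0x21 blk=8 s=0: L1-HIT | VC []
  [2] addr=0x21 blk=8 s=0: L1-HIT | VC []
  [3] addr=0x21 blk=8 s=0: L1-HIT | VC []
  [4] addr=0x30 blk=12 s=0: MISS | VC [8]
  [5] addr=0x31 blk=12 s=0: L1-HIT | VC [8]
  [6] addr=0x32 blk=12 s=0: L1-HIT | VC [8]
  [7] addr=0x20 blk=8 s=0: VC-HIT | VC [12]
  [8] addr=0x30 blk=12 s=0: VC-HIT | VC [8]
  [9] addr=0x33 blk=12 s=0: L1-HIT | VC [8]
  [10] addr=0x33 blk=12 s=0: L1-HIT | VC [8]
  [11] addr=0x23 blk=8 s=0: VC-HIT | VC [12]
  [12] addr=0x31 blk=12 s=0: VC-HIT | VC [8]
  [13] addr=0x38 blk=14 s=0: MISS | VC [8, 12]
  [14] addr=0x21 blk=8 s=0: VC-HIT | VC [14, 12]

SEQ = [MISS, L1-HIT, L1-HIT, L1-HIT, MISS, L1-HIT, L1-HIT, VC-HIT, VC-HIT, L1-HIT, L1-HIT, VC-HIT, VC-HIT, MISS, VC-HIT]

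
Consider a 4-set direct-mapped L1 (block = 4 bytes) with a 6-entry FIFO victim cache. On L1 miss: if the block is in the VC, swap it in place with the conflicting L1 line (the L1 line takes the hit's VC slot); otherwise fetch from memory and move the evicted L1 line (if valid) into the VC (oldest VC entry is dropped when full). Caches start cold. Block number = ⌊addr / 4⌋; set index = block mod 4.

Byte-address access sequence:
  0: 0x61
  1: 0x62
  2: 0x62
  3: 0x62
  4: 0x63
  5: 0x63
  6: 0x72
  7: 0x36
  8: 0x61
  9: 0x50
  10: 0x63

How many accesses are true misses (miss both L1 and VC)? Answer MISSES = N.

0: 0x61 (blk 24, set 0) → MISS  vc=[]
1: 0x62 (blk 24, set 0) → L1-HIT  vc=[]
2: 0x62 (blk 24, set 0) → L1-HIT  vc=[]
3: 0x62 (blk 24, set 0) → L1-HIT  vc=[]
4: 0x63 (blk 24, set 0) → L1-HIT  vc=[]
5: 0x63 (blk 24, set 0) → L1-HIT  vc=[]
6: 0x72 (blk 28, set 0) → MISS  vc=[24]
7: 0x36 (blk 13, set 1) → MISS  vc=[24]
8: 0x61 (blk 24, set 0) → VC-HIT  vc=[28]
9: 0x50 (blk 20, set 0) → MISS  vc=[28, 24]
10: 0x63 (blk 24, set 0) → VC-HIT  vc=[28, 20]

MISSES = 4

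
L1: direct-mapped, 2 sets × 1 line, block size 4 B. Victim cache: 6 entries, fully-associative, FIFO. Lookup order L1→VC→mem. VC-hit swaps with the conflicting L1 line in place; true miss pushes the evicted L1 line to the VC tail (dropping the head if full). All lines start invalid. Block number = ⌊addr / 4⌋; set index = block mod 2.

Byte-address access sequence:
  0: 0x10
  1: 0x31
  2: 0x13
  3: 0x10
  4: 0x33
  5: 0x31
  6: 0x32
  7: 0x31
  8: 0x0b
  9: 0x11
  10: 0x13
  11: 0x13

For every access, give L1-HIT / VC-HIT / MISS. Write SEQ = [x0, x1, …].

SEQ = [MISS, MISS, VC-HIT, L1-HIT, VC-HIT, L1-HIT, L1-HIT, L1-HIT, MISS, VC-HIT, L1-HIT, L1-HIT]

  [0] addr=0x10 blk=4 s=0: MISS | VC []
  [1] addr=0x31 blk=12 s=0: MISS | VC [4]
  [2] addr=0x13 blk=4 s=0: VC-HIT | VC [12]
  [3] addr=0x10 blk=4 s=0: L1-HIT | VC [12]
  [4] addr=0x33 blk=12 s=0: VC-HIT | VC [4]
  [5] addr=0x31 blk=12 s=0: L1-HIT | VC [4]
  [6] addr=0x32 blk=12 s=0: L1-HIT | VC [4]
  [7] addr=0x31 blk=12 s=0: L1-HIT | VC [4]
  [8] addr=0xb blk=2 s=0: MISS | VC [4, 12]
  [9] addr=0x11 blk=4 s=0: VC-HIT | VC [2, 12]
  [10] addr=0x13 blk=4 s=0: L1-HIT | VC [2, 12]
  [11] addr=0x13 blk=4 s=0: L1-HIT | VC [2, 12]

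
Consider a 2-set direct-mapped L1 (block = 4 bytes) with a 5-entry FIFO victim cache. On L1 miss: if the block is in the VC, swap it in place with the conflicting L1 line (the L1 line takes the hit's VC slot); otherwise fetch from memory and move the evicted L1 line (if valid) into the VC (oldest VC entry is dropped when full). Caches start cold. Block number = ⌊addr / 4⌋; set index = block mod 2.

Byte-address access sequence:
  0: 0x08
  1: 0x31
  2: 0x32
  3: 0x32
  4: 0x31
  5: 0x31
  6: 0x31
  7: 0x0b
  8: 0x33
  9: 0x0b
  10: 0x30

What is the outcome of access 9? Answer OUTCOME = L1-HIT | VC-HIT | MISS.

OUTCOME = VC-HIT

#0 0x8→b2/s0 MISS; vc=[]
#1 0x31→b12/s0 MISS; vc=[2]
#2 0x32→b12/s0 L1-HIT; vc=[2]
#3 0x32→b12/s0 L1-HIT; vc=[2]
#4 0x31→b12/s0 L1-HIT; vc=[2]
#5 0x31→b12/s0 L1-HIT; vc=[2]
#6 0x31→b12/s0 L1-HIT; vc=[2]
#7 0xb→b2/s0 VC-HIT; vc=[12]
#8 0x33→b12/s0 VC-HIT; vc=[2]
#9 0xb→b2/s0 VC-HIT; vc=[12]
#10 0x30→b12/s0 VC-HIT; vc=[2]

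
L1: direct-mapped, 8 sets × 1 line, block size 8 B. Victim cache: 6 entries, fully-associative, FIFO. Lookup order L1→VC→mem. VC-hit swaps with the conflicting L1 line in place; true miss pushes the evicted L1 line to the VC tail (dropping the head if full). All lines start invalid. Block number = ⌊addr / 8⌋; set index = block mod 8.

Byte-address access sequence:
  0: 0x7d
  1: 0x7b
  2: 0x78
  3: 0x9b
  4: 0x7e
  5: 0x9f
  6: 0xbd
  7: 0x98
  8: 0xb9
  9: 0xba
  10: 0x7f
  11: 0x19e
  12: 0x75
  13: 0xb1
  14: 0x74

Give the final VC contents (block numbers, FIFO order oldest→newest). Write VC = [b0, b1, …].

#0 0x7d→b15/s7 MISS; vc=[]
#1 0x7b→b15/s7 L1-HIT; vc=[]
#2 0x78→b15/s7 L1-HIT; vc=[]
#3 0x9b→b19/s3 MISS; vc=[]
#4 0x7e→b15/s7 L1-HIT; vc=[]
#5 0x9f→b19/s3 L1-HIT; vc=[]
#6 0xbd→b23/s7 MISS; vc=[15]
#7 0x98→b19/s3 L1-HIT; vc=[15]
#8 0xb9→b23/s7 L1-HIT; vc=[15]
#9 0xba→b23/s7 L1-HIT; vc=[15]
#10 0x7f→b15/s7 VC-HIT; vc=[23]
#11 0x19e→b51/s3 MISS; vc=[23,19]
#12 0x75→b14/s6 MISS; vc=[23,19]
#13 0xb1→b22/s6 MISS; vc=[23,19,14]
#14 0x74→b14/s6 VC-HIT; vc=[23,19,22]

VC = [23, 19, 22]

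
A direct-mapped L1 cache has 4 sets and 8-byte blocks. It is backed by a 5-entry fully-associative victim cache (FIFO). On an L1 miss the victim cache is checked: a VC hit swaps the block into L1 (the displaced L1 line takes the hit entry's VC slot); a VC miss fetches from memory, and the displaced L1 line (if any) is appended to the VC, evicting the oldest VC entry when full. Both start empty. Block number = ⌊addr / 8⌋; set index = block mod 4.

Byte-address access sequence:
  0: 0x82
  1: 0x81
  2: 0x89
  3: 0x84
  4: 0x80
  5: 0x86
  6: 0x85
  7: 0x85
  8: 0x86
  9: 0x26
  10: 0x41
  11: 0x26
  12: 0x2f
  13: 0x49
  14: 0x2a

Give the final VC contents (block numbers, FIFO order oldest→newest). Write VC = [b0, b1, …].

VC = [16, 8, 17, 9]

#0 0x82→b16/s0 MISS; vc=[]
#1 0x81→b16/s0 L1-HIT; vc=[]
#2 0x89→b17/s1 MISS; vc=[]
#3 0x84→b16/s0 L1-HIT; vc=[]
#4 0x80→b16/s0 L1-HIT; vc=[]
#5 0x86→b16/s0 L1-HIT; vc=[]
#6 0x85→b16/s0 L1-HIT; vc=[]
#7 0x85→b16/s0 L1-HIT; vc=[]
#8 0x86→b16/s0 L1-HIT; vc=[]
#9 0x26→b4/s0 MISS; vc=[16]
#10 0x41→b8/s0 MISS; vc=[16,4]
#11 0x26→b4/s0 VC-HIT; vc=[16,8]
#12 0x2f→b5/s1 MISS; vc=[16,8,17]
#13 0x49→b9/s1 MISS; vc=[16,8,17,5]
#14 0x2a→b5/s1 VC-HIT; vc=[16,8,17,9]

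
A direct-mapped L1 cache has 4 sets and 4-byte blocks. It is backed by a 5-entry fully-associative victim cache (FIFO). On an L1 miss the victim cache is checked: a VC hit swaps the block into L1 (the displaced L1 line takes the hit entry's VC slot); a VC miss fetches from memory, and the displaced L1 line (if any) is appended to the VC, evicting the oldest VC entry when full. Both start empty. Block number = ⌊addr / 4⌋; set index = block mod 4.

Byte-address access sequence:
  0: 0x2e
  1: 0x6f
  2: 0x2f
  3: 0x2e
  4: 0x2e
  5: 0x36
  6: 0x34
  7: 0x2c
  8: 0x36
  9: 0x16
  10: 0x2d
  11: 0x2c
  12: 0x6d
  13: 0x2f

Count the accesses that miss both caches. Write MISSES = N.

MISSES = 4

  [0] addr=0x2e blk=11 s=3: MISS | VC []
  [1] addr=0x6f blk=27 s=3: MISS | VC [11]
  [2] addr=0x2f blk=11 s=3: VC-HIT | VC [27]
  [3] addr=0x2e blk=11 s=3: L1-HIT | VC [27]
  [4] addr=0x2e blk=11 s=3: L1-HIT | VC [27]
  [5] addr=0x36 blk=13 s=1: MISS | VC [27]
  [6] addr=0x34 blk=13 s=1: L1-HIT | VC [27]
  [7] addr=0x2c blk=11 s=3: L1-HIT | VC [27]
  [8] addr=0x36 blk=13 s=1: L1-HIT | VC [27]
  [9] addr=0x16 blk=5 s=1: MISS | VC [27, 13]
  [10] addr=0x2d blk=11 s=3: L1-HIT | VC [27, 13]
  [11] addr=0x2c blk=11 s=3: L1-HIT | VC [27, 13]
  [12] addr=0x6d blk=27 s=3: VC-HIT | VC [11, 13]
  [13] addr=0x2f blk=11 s=3: VC-HIT | VC [27, 13]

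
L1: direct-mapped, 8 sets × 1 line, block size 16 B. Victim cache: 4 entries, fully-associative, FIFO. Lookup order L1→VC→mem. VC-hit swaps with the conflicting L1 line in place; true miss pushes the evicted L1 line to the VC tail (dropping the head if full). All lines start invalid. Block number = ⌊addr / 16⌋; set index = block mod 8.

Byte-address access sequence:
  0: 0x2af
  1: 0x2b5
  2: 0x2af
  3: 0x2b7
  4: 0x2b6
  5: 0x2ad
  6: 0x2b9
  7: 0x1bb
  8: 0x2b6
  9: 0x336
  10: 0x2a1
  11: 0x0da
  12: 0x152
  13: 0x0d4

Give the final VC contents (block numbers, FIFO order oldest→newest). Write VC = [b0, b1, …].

0: 0x2af (blk 42, set 2) → MISS  vc=[]
1: 0x2b5 (blk 43, set 3) → MISS  vc=[]
2: 0x2af (blk 42, set 2) → L1-HIT  vc=[]
3: 0x2b7 (blk 43, set 3) → L1-HIT  vc=[]
4: 0x2b6 (blk 43, set 3) → L1-HIT  vc=[]
5: 0x2ad (blk 42, set 2) → L1-HIT  vc=[]
6: 0x2b9 (blk 43, set 3) → L1-HIT  vc=[]
7: 0x1bb (blk 27, set 3) → MISS  vc=[43]
8: 0x2b6 (blk 43, set 3) → VC-HIT  vc=[27]
9: 0x336 (blk 51, set 3) → MISS  vc=[27, 43]
10: 0x2a1 (blk 42, set 2) → L1-HIT  vc=[27, 43]
11: 0xda (blk 13, set 5) → MISS  vc=[27, 43]
12: 0x152 (blk 21, set 5) → MISS  vc=[27, 43, 13]
13: 0xd4 (blk 13, set 5) → VC-HIT  vc=[27, 43, 21]

VC = [27, 43, 21]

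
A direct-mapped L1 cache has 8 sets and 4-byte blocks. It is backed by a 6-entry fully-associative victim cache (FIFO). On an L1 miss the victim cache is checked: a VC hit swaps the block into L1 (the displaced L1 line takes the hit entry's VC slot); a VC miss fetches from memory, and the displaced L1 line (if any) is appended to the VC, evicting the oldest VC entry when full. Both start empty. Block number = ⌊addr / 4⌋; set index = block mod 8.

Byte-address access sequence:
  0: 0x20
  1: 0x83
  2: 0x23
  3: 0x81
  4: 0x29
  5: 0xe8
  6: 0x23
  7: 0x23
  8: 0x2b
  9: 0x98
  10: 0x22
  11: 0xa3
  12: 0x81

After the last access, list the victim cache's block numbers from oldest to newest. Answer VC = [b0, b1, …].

VC = [40, 58, 8]

  [0] addr=0x20 blk=8 s=0: MISS | VC []
  [1] addr=0x83 blk=32 s=0: MISS | VC [8]
  [2] addr=0x23 blk=8 s=0: VC-HIT | VC [32]
  [3] addr=0x81 blk=32 s=0: VC-HIT | VC [8]
  [4] addr=0x29 blk=10 s=2: MISS | VC [8]
  [5] addr=0xe8 blk=58 s=2: MISS | VC [8, 10]
  [6] addr=0x23 blk=8 s=0: VC-HIT | VC [32, 10]
  [7] addr=0x23 blk=8 s=0: L1-HIT | VC [32, 10]
  [8] addr=0x2b blk=10 s=2: VC-HIT | VC [32, 58]
  [9] addr=0x98 blk=38 s=6: MISS | VC [32, 58]
  [10] addr=0x22 blk=8 s=0: L1-HIT | VC [32, 58]
  [11] addr=0xa3 blk=40 s=0: MISS | VC [32, 58, 8]
  [12] addr=0x81 blk=32 s=0: VC-HIT | VC [40, 58, 8]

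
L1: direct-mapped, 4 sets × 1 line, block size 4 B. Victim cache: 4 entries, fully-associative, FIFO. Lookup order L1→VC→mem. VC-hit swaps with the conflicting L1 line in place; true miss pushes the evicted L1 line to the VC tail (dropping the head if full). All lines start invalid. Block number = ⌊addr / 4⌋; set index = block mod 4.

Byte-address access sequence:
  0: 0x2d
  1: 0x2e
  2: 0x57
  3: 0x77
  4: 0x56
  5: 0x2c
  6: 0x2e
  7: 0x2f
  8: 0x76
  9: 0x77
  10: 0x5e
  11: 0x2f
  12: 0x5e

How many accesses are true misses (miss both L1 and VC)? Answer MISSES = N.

  [0] addr=0x2d blk=11 s=3: MISS | VC []
  [1] addr=0x2e blk=11 s=3: L1-HIT | VC []
  [2] addr=0x57 blk=21 s=1: MISS | VC []
  [3] addr=0x77 blk=29 s=1: MISS | VC [21]
  [4] addr=0x56 blk=21 s=1: VC-HIT | VC [29]
  [5] addr=0x2c blk=11 s=3: L1-HIT | VC [29]
  [6] addr=0x2e blk=11 s=3: L1-HIT | VC [29]
  [7] addr=0x2f blk=11 s=3: L1-HIT | VC [29]
  [8] addr=0x76 blk=29 s=1: VC-HIT | VC [21]
  [9] addr=0x77 blk=29 s=1: L1-HIT | VC [21]
  [10] addr=0x5e blk=23 s=3: MISS | VC [21, 11]
  [11] addr=0x2f blk=11 s=3: VC-HIT | VC [21, 23]
  [12] addr=0x5e blk=23 s=3: VC-HIT | VC [21, 11]

MISSES = 4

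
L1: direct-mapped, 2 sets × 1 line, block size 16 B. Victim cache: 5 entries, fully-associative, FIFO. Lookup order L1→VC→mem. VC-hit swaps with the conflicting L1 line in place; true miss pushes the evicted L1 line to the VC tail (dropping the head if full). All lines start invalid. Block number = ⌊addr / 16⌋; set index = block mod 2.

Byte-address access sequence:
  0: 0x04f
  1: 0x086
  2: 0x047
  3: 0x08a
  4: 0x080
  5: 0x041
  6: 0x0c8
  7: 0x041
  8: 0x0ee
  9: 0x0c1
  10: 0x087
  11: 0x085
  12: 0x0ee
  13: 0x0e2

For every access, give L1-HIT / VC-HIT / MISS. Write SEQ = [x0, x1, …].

0: 0x4f (blk 4, set 0) → MISS  vc=[]
1: 0x86 (blk 8, set 0) → MISS  vc=[4]
2: 0x47 (blk 4, set 0) → VC-HIT  vc=[8]
3: 0x8a (blk 8, set 0) → VC-HIT  vc=[4]
4: 0x80 (blk 8, set 0) → L1-HIT  vc=[4]
5: 0x41 (blk 4, set 0) → VC-HIT  vc=[8]
6: 0xc8 (blk 12, set 0) → MISS  vc=[8, 4]
7: 0x41 (blk 4, set 0) → VC-HIT  vc=[8, 12]
8: 0xee (blk 14, set 0) → MISS  vc=[8, 12, 4]
9: 0xc1 (blk 12, set 0) → VC-HIT  vc=[8, 14, 4]
10: 0x87 (blk 8, set 0) → VC-HIT  vc=[12, 14, 4]
11: 0x85 (blk 8, set 0) → L1-HIT  vc=[12, 14, 4]
12: 0xee (blk 14, set 0) → VC-HIT  vc=[12, 8, 4]
13: 0xe2 (blk 14, set 0) → L1-HIT  vc=[12, 8, 4]

SEQ = [MISS, MISS, VC-HIT, VC-HIT, L1-HIT, VC-HIT, MISS, VC-HIT, MISS, VC-HIT, VC-HIT, L1-HIT, VC-HIT, L1-HIT]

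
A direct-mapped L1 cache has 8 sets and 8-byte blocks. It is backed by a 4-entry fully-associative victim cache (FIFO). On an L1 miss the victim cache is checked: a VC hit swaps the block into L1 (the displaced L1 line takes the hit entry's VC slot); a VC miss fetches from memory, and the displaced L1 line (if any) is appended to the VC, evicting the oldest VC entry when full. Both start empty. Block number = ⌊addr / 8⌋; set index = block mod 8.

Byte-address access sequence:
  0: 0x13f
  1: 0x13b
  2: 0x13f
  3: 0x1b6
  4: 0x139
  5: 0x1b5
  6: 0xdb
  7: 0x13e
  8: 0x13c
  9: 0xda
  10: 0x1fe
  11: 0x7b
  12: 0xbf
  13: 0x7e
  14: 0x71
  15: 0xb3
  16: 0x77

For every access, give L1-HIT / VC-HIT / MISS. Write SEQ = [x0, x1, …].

  [0] addr=0x13f blk=39 s=7: MISS | VC []
  [1] addr=0x13b blk=39 s=7: L1-HIT | VC []
  [2] addr=0x13f blk=39 s=7: L1-HIT | VC []
  [3] addr=0x1b6 blk=54 s=6: MISS | VC []
  [4] addr=0x139 blk=39 s=7: L1-HIT | VC []
  [5] addr=0x1b5 blk=54 s=6: L1-HIT | VC []
  [6] addr=0xdb blk=27 s=3: MISS | VC []
  [7] addr=0x13e blk=39 s=7: L1-HIT | VC []
  [8] addr=0x13c blk=39 s=7: L1-HIT | VC []
  [9] addr=0xda blk=27 s=3: L1-HIT | VC []
  [10] addr=0x1fe blk=63 s=7: MISS | VC [39]
  [11] addr=0x7b blk=15 s=7: MISS | VC [39, 63]
  [12] addr=0xbf blk=23 s=7: MISS | VC [39, 63, 15]
  [13] addr=0x7e blk=15 s=7: VC-HIT | VC [39, 63, 23]
  [14] addr=0x71 blk=14 s=6: MISS | VC [39, 63, 23, 54]
  [15] addr=0xb3 blk=22 s=6: MISS | VC [63, 23, 54, 14]
  [16] addr=0x77 blk=14 s=6: VC-HIT | VC [63, 23, 54, 22]

SEQ = [MISS, L1-HIT, L1-HIT, MISS, L1-HIT, L1-HIT, MISS, L1-HIT, L1-HIT, L1-HIT, MISS, MISS, MISS, VC-HIT, MISS, MISS, VC-HIT]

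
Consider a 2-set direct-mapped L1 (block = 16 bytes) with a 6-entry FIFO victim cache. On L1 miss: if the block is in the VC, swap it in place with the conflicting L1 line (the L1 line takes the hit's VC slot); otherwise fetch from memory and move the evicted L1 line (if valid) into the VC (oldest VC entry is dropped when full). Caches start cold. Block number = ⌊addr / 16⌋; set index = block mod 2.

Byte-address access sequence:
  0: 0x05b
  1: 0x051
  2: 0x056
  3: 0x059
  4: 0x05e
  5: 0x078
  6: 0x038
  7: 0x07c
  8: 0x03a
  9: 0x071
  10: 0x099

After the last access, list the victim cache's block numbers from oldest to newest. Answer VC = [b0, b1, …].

VC = [5, 3, 7]

  [0] addr=0x5b blk=5 s=1: MISS | VC []
  [1] addr=0x51 blk=5 s=1: L1-HIT | VC []
  [2] addr=0x56 blk=5 s=1: L1-HIT | VC []
  [3] addr=0x59 blk=5 s=1: L1-HIT | VC []
  [4] addr=0x5e blk=5 s=1: L1-HIT | VC []
  [5] addr=0x78 blk=7 s=1: MISS | VC [5]
  [6] addr=0x38 blk=3 s=1: MISS | VC [5, 7]
  [7] addr=0x7c blk=7 s=1: VC-HIT | VC [5, 3]
  [8] addr=0x3a blk=3 s=1: VC-HIT | VC [5, 7]
  [9] addr=0x71 blk=7 s=1: VC-HIT | VC [5, 3]
  [10] addr=0x99 blk=9 s=1: MISS | VC [5, 3, 7]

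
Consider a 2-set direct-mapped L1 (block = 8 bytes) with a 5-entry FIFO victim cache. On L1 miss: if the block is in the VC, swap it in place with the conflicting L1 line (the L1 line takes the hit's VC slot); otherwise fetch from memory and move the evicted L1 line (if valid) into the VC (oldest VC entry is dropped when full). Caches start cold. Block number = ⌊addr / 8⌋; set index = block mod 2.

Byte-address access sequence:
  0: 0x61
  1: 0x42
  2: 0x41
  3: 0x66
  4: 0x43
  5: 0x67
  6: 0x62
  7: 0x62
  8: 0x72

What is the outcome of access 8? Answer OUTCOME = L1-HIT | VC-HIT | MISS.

0: 0x61 (blk 12, set 0) → MISS  vc=[]
1: 0x42 (blk 8, set 0) → MISS  vc=[12]
2: 0x41 (blk 8, set 0) → L1-HIT  vc=[12]
3: 0x66 (blk 12, set 0) → VC-HIT  vc=[8]
4: 0x43 (blk 8, set 0) → VC-HIT  vc=[12]
5: 0x67 (blk 12, set 0) → VC-HIT  vc=[8]
6: 0x62 (blk 12, set 0) → L1-HIT  vc=[8]
7: 0x62 (blk 12, set 0) → L1-HIT  vc=[8]
8: 0x72 (blk 14, set 0) → MISS  vc=[8, 12]

OUTCOME = MISS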